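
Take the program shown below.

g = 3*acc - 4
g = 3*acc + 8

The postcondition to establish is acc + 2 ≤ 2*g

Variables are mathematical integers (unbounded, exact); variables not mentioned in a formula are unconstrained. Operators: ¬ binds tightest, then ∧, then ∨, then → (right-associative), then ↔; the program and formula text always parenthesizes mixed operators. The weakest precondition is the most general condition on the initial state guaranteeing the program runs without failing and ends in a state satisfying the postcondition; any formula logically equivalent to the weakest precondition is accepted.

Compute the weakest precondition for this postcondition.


Working backward. After the program, the postcondition acc + 2 ≤ 2*g must hold; in canonical form it is acc ≤ 2*g - 2.
Before g := 3*acc + 8: 5*acc ≥ -14
Before g := 3*acc - 4: 5*acc ≥ -14
Answer: WP = 5*acc ≥ -14


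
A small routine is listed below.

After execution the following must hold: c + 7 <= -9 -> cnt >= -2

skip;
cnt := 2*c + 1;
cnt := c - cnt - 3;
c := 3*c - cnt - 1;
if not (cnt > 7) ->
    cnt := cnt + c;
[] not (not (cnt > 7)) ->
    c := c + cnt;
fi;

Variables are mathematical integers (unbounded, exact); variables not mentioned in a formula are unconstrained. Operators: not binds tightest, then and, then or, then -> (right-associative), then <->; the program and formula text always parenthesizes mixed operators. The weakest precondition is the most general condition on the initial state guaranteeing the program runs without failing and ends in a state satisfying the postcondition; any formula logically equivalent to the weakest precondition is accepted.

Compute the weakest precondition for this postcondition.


Working backward. After the program, the postcondition c + 7 <= -9 -> cnt >= -2 must hold; in canonical form it is c <= -16 -> cnt >= -2.
Then branch requires c <= -16 -> c + cnt >= -2; else branch requires c + cnt <= -16 -> cnt >= -2.
Before the if: ((not (cnt > 7)) -> (c <= -16 -> c + cnt >= -2)) and (cnt > 7 -> (c + cnt <= -16 -> cnt >= -2))
Before c := 3*c - cnt - 1: ((not (cnt > 7)) -> (3*c <= cnt - 15 -> 3*c >= -1)) and (cnt > 7 -> (3*c <= -15 -> cnt >= -2))
Before cnt := c - cnt - 3: ((not (c > cnt + 10)) -> (2*c + cnt <= -18 -> 3*c >= -1)) and (c > cnt + 10 -> (3*c <= -15 -> c >= cnt + 1))
Before cnt := 2*c + 1: ((not (c < -11)) -> (4*c <= -19 -> 3*c >= -1)) and (c < -11 -> (3*c <= -15 -> c <= -2))
Before skip: ((not (c < -11)) -> (4*c <= -19 -> 3*c >= -1)) and (c < -11 -> (3*c <= -15 -> c <= -2))
Answer: WP = ((not (c < -11)) -> (4*c <= -19 -> 3*c >= -1)) and (c < -11 -> (3*c <= -15 -> c <= -2))


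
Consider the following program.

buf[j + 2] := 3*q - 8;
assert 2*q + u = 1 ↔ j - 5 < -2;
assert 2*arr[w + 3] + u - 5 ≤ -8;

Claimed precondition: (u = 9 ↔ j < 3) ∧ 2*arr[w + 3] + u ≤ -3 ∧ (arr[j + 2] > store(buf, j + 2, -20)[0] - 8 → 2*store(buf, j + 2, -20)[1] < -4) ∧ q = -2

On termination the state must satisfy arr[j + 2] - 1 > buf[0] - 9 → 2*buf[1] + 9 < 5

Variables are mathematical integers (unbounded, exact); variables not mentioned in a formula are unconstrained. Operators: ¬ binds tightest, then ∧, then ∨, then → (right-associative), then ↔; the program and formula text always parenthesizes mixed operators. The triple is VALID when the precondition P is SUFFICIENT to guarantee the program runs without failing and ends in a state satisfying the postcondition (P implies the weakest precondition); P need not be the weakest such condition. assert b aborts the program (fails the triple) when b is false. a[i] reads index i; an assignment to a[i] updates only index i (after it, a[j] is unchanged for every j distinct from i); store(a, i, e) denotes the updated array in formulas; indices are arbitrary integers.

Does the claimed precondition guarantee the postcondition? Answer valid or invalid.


Working backward. After the program, the postcondition arr[j + 2] - 1 > buf[0] - 9 → 2*buf[1] + 9 < 5 must hold; in canonical form it is arr[j + 2] > buf[0] - 8 → 2*buf[1] < -4.
Before assert 2*arr[w + 3] + u - 5 ≤ -8: 2*arr[w + 3] + u ≤ -3 ∧ (arr[j + 2] > buf[0] - 8 → 2*buf[1] < -4)
Before assert 2*q + u = 1 ↔ j - 5 < -2: (2*q + u = 1 ↔ j < 3) ∧ 2*arr[w + 3] + u ≤ -3 ∧ (arr[j + 2] > buf[0] - 8 → 2*buf[1] < -4)
Before buf[j + 2] := 3*q - 8: (2*q + u = 1 ↔ j < 3) ∧ 2*arr[w + 3] + u ≤ -3 ∧ (arr[j + 2] > store(buf, j + 2, 3*q - 8)[0] - 8 → 2*store(buf, j + 2, 3*q - 8)[1] < -4)
The weakest precondition is (2*q + u = 1 ↔ j < 3) ∧ 2*arr[w + 3] + u ≤ -3 ∧ (arr[j + 2] > store(buf, j + 2, 3*q - 8)[0] - 8 → 2*store(buf, j + 2, 3*q - 8)[1] < -4).
Check whether (u = 9 ↔ j < 3) ∧ 2*arr[w + 3] + u ≤ -3 ∧ (arr[j + 2] > store(buf, j + 2, -20)[0] - 8 → 2*store(buf, j + 2, -20)[1] < -4) ∧ q = -2 implies it.
Countermodel: at the initial state arr = {[0] = 4, [1] = 4, [5] = 27727, [6] = -4, elsewhere 4}, buf = {[0] = -20344, [1] = -3, [5] = 8, [6] = 8, elsewhere 8}, j = 3, q = -2, u = 5, w = 3, the precondition holds but the weakest precondition fails.
Answer: invalid


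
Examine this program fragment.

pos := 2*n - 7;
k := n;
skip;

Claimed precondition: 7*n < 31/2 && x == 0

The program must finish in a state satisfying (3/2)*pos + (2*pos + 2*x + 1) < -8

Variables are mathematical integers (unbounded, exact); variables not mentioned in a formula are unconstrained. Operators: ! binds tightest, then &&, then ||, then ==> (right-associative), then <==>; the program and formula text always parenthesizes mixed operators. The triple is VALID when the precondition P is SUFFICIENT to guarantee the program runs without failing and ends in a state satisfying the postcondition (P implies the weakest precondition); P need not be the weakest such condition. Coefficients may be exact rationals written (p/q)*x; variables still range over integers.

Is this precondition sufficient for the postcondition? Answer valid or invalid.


Working backward. After the program, the postcondition (3/2)*pos + (2*pos + 2*x + 1) < -8 must hold; in canonical form it is (7/2)*pos + 2*x < -9.
Before skip: (7/2)*pos + 2*x < -9
Before k := n: (7/2)*pos + 2*x < -9
Before pos := 2*n - 7: 7*n + 2*x < 31/2
The weakest precondition is 7*n + 2*x < 31/2.
Check whether 7*n < 31/2 && x == 0 implies it.
Every state satisfying the precondition satisfies the weakest precondition: the implication holds.
Answer: valid


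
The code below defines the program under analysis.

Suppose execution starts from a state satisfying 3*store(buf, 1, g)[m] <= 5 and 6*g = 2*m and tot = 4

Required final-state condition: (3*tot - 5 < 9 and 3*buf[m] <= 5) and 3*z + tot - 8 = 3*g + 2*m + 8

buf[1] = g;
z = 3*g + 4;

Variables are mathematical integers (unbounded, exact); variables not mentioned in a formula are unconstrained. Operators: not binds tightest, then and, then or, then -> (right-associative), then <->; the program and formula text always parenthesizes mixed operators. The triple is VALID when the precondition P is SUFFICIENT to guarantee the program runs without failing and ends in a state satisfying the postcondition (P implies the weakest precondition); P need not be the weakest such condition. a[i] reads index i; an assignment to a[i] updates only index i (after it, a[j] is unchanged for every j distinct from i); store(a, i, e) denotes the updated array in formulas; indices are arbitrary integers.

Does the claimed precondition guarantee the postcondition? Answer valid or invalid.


Working backward. After the program, the postcondition (3*tot - 5 < 9 and 3*buf[m] <= 5) and 3*z + tot - 8 = 3*g + 2*m + 8 must hold; in canonical form it is 3*tot < 14 and 3*buf[m] <= 5 and tot + 3*z = 3*g + 2*m + 16.
Before z := 3*g + 4: 3*tot < 14 and 3*buf[m] <= 5 and 6*g + tot = 2*m + 4
Before buf[1] := g: 3*tot < 14 and 3*store(buf, 1, g)[m] <= 5 and 6*g + tot = 2*m + 4
The weakest precondition is 3*tot < 14 and 3*store(buf, 1, g)[m] <= 5 and 6*g + tot = 2*m + 4.
Check whether 3*store(buf, 1, g)[m] <= 5 and 6*g = 2*m and tot = 4 implies it.
Every state satisfying the precondition satisfies the weakest precondition: the implication holds.
Answer: valid


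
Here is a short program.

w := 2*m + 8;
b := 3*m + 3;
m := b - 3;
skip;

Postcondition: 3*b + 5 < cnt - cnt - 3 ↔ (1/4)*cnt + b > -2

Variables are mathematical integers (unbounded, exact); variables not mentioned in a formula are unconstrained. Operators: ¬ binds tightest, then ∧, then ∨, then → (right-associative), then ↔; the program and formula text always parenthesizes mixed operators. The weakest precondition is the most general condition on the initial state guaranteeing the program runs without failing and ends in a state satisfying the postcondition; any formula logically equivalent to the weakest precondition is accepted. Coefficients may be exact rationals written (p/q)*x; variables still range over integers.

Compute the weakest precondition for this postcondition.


Working backward. After the program, the postcondition 3*b + 5 < cnt - cnt - 3 ↔ (1/4)*cnt + b > -2 must hold; in canonical form it is 3*b < -8 ↔ b + (1/4)*cnt > -2.
Before skip: 3*b < -8 ↔ b + (1/4)*cnt > -2
Before m := b - 3: 3*b < -8 ↔ b + (1/4)*cnt > -2
Before b := 3*m + 3: 9*m < -17 ↔ (1/4)*cnt + 3*m > -5
Before w := 2*m + 8: 9*m < -17 ↔ (1/4)*cnt + 3*m > -5
Answer: WP = 9*m < -17 ↔ (1/4)*cnt + 3*m > -5


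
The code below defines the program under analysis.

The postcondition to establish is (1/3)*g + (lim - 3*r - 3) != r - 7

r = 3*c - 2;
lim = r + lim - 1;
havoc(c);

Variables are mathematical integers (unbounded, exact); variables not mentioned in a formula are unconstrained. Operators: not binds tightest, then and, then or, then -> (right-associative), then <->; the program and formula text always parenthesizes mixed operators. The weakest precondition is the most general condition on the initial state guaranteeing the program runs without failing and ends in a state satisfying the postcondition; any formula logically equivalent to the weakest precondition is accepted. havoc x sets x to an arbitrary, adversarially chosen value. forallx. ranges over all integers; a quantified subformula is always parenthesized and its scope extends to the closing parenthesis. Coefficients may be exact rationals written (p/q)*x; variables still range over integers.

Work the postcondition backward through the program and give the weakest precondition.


Working backward. After the program, the postcondition (1/3)*g + (lim - 3*r - 3) != r - 7 must hold; in canonical form it is (1/3)*g + lim != 4*r - 4.
Before havoc c: (1/3)*g + lim != 4*r - 4
Before lim := r + lim - 1: (1/3)*g + lim != 3*r - 3
Before r := 3*c - 2: (1/3)*g + lim != 9*c - 9
Answer: WP = (1/3)*g + lim != 9*c - 9


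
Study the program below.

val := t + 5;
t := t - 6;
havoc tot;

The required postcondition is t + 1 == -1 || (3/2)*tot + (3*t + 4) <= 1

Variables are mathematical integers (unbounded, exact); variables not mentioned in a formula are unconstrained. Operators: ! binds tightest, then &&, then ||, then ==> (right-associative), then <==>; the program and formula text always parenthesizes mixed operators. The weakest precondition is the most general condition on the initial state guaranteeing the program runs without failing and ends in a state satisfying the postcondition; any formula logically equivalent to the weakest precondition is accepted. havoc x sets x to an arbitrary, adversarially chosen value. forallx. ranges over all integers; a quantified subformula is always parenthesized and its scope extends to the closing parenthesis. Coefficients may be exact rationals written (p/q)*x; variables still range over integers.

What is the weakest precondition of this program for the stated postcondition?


Working backward. After the program, the postcondition t + 1 == -1 || (3/2)*tot + (3*t + 4) <= 1 must hold; in canonical form it is t == -2 || 3*t + (3/2)*tot <= -3.
Before havoc tot: forall tot_1. (t == -2 || 3*t + (3/2)*tot_1 <= -3)
Before t := t - 6: forall tot_1. (t == 4 || 3*t + (3/2)*tot_1 <= 15)
Before val := t + 5: forall tot_1. (t == 4 || 3*t + (3/2)*tot_1 <= 15)
Answer: WP = forall tot_1. (t == 4 || 3*t + (3/2)*tot_1 <= 15)


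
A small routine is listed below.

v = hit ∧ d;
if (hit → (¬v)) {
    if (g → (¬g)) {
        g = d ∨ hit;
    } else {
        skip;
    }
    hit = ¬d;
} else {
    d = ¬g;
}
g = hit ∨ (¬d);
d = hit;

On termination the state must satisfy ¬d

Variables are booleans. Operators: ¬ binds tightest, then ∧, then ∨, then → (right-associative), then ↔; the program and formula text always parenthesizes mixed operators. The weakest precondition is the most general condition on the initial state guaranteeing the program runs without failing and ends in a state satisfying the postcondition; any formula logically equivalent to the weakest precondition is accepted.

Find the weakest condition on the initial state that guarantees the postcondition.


Working backward. After the program, ¬d must hold.
Before d := hit: ¬hit
Before g := hit ∨ (¬d): ¬hit
Then branch requires ((g → (¬g)) → d) ∧ ((¬(g → (¬g))) → d); else branch requires ¬hit.
Before the if: ((hit → (¬v)) → (((g → (¬g)) → d) ∧ ((¬(g → (¬g))) → d))) ∧ ((¬(hit → (¬v))) → (¬hit))
Before v := hit ∧ d: ((hit → (¬(hit ∧ d))) → (((g → (¬g)) → d) ∧ ((¬(g → (¬g))) → d))) ∧ ((¬(hit → (¬(hit ∧ d)))) → (¬hit))
Answer: WP = ((hit → (¬(hit ∧ d))) → (((g → (¬g)) → d) ∧ ((¬(g → (¬g))) → d))) ∧ ((¬(hit → (¬(hit ∧ d)))) → (¬hit))


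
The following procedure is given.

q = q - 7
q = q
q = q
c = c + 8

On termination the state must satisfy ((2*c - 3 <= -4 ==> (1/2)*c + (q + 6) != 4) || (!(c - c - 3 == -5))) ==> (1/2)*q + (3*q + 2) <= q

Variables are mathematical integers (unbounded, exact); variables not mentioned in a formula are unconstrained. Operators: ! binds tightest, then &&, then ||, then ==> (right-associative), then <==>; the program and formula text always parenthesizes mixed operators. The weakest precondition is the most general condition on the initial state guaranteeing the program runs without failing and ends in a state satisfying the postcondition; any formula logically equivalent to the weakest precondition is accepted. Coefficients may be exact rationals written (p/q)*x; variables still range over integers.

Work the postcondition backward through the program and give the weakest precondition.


Working backward. After the program, the postcondition ((2*c - 3 <= -4 ==> (1/2)*c + (q + 6) != 4) || (!(c - c - 3 == -5))) ==> (1/2)*q + (3*q + 2) <= q must hold; in canonical form it is (5/2)*q <= -2.
Before c := c + 8: (5/2)*q <= -2
Before q := q: (5/2)*q <= -2
Before q := q: (5/2)*q <= -2
Before q := q - 7: (5/2)*q <= 31/2
Answer: WP = (5/2)*q <= 31/2


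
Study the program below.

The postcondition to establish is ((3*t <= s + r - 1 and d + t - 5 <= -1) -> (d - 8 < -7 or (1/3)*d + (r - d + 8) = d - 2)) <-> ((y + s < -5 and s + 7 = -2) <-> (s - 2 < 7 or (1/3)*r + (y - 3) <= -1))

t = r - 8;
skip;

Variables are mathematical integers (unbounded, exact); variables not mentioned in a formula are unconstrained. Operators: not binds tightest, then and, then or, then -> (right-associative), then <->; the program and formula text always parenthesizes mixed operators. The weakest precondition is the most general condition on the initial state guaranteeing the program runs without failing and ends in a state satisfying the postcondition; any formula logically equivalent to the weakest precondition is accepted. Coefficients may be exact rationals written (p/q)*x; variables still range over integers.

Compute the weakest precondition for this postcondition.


Working backward. After the program, the postcondition ((3*t <= s + r - 1 and d + t - 5 <= -1) -> (d - 8 < -7 or (1/3)*d + (r - d + 8) = d - 2)) <-> ((y + s < -5 and s + 7 = -2) <-> (s - 2 < 7 or (1/3)*r + (y - 3) <= -1)) must hold; in canonical form it is ((3*t <= r + s - 1 and d + t <= 4) -> (d < 1 or r = (5/3)*d - 10)) <-> ((s + y < -5 and s = -9) <-> (s < 9 or (1/3)*r + y <= 2)).
Before skip: ((3*t <= r + s - 1 and d + t <= 4) -> (d < 1 or r = (5/3)*d - 10)) <-> ((s + y < -5 and s = -9) <-> (s < 9 or (1/3)*r + y <= 2))
Before t := r - 8: ((2*r <= s + 23 and d + r <= 12) -> (d < 1 or r = (5/3)*d - 10)) <-> ((s + y < -5 and s = -9) <-> (s < 9 or (1/3)*r + y <= 2))
Answer: WP = ((2*r <= s + 23 and d + r <= 12) -> (d < 1 or r = (5/3)*d - 10)) <-> ((s + y < -5 and s = -9) <-> (s < 9 or (1/3)*r + y <= 2))


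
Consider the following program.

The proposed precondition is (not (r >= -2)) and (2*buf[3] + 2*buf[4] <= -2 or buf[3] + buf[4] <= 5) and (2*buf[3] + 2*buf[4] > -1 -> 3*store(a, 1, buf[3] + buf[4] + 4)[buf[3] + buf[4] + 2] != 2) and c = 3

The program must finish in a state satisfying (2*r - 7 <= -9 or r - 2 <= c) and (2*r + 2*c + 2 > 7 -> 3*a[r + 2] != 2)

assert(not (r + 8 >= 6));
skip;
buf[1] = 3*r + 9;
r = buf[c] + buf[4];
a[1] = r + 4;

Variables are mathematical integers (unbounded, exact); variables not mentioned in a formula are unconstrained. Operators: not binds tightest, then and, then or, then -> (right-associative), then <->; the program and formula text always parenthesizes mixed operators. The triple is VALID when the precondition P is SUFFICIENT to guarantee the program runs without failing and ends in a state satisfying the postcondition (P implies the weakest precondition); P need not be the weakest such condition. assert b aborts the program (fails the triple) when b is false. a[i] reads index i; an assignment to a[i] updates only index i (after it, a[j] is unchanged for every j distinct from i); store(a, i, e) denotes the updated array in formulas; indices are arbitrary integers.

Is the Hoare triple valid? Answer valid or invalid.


Working backward. After the program, the postcondition (2*r - 7 <= -9 or r - 2 <= c) and (2*r + 2*c + 2 > 7 -> 3*a[r + 2] != 2) must hold; in canonical form it is (2*r <= -2 or r <= c + 2) and (2*c + 2*r > 5 -> 3*a[r + 2] != 2).
Before a[1] := r + 4: (2*r <= -2 or r <= c + 2) and (2*c + 2*r > 5 -> 3*store(a, 1, r + 4)[r + 2] != 2)
Before r := buf[c] + buf[4]: (2*buf[4] + 2*buf[c] <= -2 or buf[4] + buf[c] <= c + 2) and (2*buf[4] + 2*buf[c] + 2*c > 5 -> 3*store(a, 1, buf[4] + buf[c] + 4)[buf[4] + buf[c] + 2] != 2)
Before buf[1] := 3*r + 9: (2*buf[4] + 2*store(buf, 1, 3*r + 9)[c] <= -2 or buf[4] + store(buf, 1, 3*r + 9)[c] <= c + 2) and (2*buf[4] + 2*store(buf, 1, 3*r + 9)[c] + 2*c > 5 -> 3*store(a, 1, buf[4] + store(buf, 1, 3*r + 9)[c] + 4)[buf[4] + store(buf, 1, 3*r + 9)[c] + 2] != 2)
Before skip: (2*buf[4] + 2*store(buf, 1, 3*r + 9)[c] <= -2 or buf[4] + store(buf, 1, 3*r + 9)[c] <= c + 2) and (2*buf[4] + 2*store(buf, 1, 3*r + 9)[c] + 2*c > 5 -> 3*store(a, 1, buf[4] + store(buf, 1, 3*r + 9)[c] + 4)[buf[4] + store(buf, 1, 3*r + 9)[c] + 2] != 2)
Before assert not (r + 8 >= 6): (not (r >= -2)) and (2*buf[4] + 2*store(buf, 1, 3*r + 9)[c] <= -2 or buf[4] + store(buf, 1, 3*r + 9)[c] <= c + 2) and (2*buf[4] + 2*store(buf, 1, 3*r + 9)[c] + 2*c > 5 -> 3*store(a, 1, buf[4] + store(buf, 1, 3*r + 9)[c] + 4)[buf[4] + store(buf, 1, 3*r + 9)[c] + 2] != 2)
The weakest precondition is (not (r >= -2)) and (2*buf[4] + 2*store(buf, 1, 3*r + 9)[c] <= -2 or buf[4] + store(buf, 1, 3*r + 9)[c] <= c + 2) and (2*buf[4] + 2*store(buf, 1, 3*r + 9)[c] + 2*c > 5 -> 3*store(a, 1, buf[4] + store(buf, 1, 3*r + 9)[c] + 4)[buf[4] + store(buf, 1, 3*r + 9)[c] + 2] != 2).
Check whether (not (r >= -2)) and (2*buf[3] + 2*buf[4] <= -2 or buf[3] + buf[4] <= 5) and (2*buf[3] + 2*buf[4] > -1 -> 3*store(a, 1, buf[3] + buf[4] + 4)[buf[3] + buf[4] + 2] != 2) and c = 3 implies it.
Every state satisfying the precondition satisfies the weakest precondition: the implication holds.
Answer: valid


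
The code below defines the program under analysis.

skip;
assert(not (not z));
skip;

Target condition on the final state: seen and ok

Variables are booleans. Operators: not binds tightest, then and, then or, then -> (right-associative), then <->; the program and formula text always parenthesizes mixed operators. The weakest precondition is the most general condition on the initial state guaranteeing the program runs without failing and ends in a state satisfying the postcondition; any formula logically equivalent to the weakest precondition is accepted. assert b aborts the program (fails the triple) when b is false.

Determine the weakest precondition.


Working backward. After the program, seen and ok must hold.
Before skip: seen and ok
Before assert not (not z): z and seen and ok
Before skip: z and seen and ok
Answer: WP = z and seen and ok


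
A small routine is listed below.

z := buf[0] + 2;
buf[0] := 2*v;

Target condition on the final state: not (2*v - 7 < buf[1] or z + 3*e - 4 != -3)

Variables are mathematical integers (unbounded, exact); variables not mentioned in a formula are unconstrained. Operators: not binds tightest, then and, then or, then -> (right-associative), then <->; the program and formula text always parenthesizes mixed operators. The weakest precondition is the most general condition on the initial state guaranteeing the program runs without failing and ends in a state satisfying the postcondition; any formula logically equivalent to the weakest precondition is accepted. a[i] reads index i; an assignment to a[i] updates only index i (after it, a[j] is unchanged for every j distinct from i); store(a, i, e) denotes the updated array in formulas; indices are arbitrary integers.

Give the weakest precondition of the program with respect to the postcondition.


Working backward. After the program, the postcondition not (2*v - 7 < buf[1] or z + 3*e - 4 != -3) must hold; in canonical form it is not (2*v < buf[1] + 7 or 3*e + z != 1).
Before buf[0] := 2*v: not (2*v < buf[1] + 7 or 3*e + z != 1)
Before z := buf[0] + 2: not (2*v < buf[1] + 7 or buf[0] + 3*e != -1)
Answer: WP = not (2*v < buf[1] + 7 or buf[0] + 3*e != -1)


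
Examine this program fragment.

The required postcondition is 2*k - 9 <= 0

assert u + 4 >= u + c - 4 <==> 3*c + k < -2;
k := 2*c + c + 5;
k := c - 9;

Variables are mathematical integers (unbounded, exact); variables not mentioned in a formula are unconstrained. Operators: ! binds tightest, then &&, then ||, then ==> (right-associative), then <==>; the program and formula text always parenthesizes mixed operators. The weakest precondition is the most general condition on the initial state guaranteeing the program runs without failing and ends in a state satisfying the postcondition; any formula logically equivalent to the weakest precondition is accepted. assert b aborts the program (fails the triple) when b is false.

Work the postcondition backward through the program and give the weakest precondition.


Working backward. After the program, the postcondition 2*k - 9 <= 0 must hold; in canonical form it is 2*k <= 9.
Before k := c - 9: 2*c <= 27
Before k := 2*c + c + 5: 2*c <= 27
Before assert u + 4 >= u + c - 4 <==> 3*c + k < -2: (c <= 8 <==> 3*c + k < -2) && 2*c <= 27
Answer: WP = (c <= 8 <==> 3*c + k < -2) && 2*c <= 27


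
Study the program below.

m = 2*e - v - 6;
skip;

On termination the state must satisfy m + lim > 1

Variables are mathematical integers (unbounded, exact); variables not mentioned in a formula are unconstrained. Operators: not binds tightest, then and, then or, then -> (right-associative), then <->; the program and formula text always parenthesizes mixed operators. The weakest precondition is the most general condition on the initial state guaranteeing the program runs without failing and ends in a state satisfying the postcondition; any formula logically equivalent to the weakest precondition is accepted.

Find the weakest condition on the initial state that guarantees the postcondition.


Working backward. After the program, the postcondition m + lim > 1 must hold; in canonical form it is lim + m > 1.
Before skip: lim + m > 1
Before m := 2*e - v - 6: 2*e + lim > v + 7
Answer: WP = 2*e + lim > v + 7


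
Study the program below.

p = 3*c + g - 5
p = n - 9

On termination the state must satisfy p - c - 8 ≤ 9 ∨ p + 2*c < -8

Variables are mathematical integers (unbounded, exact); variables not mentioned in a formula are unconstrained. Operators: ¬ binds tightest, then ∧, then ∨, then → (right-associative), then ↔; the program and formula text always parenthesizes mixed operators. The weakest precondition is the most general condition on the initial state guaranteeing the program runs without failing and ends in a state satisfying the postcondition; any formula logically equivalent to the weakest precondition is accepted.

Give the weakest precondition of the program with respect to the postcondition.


Working backward. After the program, the postcondition p - c - 8 ≤ 9 ∨ p + 2*c < -8 must hold; in canonical form it is p ≤ c + 17 ∨ 2*c + p < -8.
Before p := n - 9: n ≤ c + 26 ∨ 2*c + n < 1
Before p := 3*c + g - 5: n ≤ c + 26 ∨ 2*c + n < 1
Answer: WP = n ≤ c + 26 ∨ 2*c + n < 1


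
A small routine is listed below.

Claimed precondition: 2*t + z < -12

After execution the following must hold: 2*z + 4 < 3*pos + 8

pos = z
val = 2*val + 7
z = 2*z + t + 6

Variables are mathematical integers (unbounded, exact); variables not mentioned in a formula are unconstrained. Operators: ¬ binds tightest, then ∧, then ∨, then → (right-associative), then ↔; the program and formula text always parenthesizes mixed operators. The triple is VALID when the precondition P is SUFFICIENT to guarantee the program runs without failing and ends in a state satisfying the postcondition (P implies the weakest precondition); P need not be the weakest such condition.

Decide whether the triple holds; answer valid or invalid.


Working backward. After the program, the postcondition 2*z + 4 < 3*pos + 8 must hold; in canonical form it is 2*z < 3*pos + 4.
Before z := 2*z + t + 6: 2*t + 4*z < 3*pos - 8
Before val := 2*val + 7: 2*t + 4*z < 3*pos - 8
Before pos := z: 2*t + z < -8
The weakest precondition is 2*t + z < -8.
Check whether 2*t + z < -12 implies it.
Every state satisfying the precondition satisfies the weakest precondition: the implication holds.
Answer: valid


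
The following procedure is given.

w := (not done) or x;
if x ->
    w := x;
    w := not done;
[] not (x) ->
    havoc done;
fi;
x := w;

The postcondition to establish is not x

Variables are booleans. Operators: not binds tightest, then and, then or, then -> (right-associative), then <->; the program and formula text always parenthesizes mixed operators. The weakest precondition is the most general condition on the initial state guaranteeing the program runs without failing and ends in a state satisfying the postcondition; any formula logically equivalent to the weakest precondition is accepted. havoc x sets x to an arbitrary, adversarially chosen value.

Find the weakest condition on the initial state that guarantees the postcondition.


Working backward. After the program, not x must hold.
Before x := w: not w
Then branch requires done; else branch requires not w.
Before the if: (x -> done) and ((not x) -> (not w))
Before w := (not done) or x: (x -> done) and ((not x) -> (not ((not done) or x)))
Answer: WP = (x -> done) and ((not x) -> (not ((not done) or x)))


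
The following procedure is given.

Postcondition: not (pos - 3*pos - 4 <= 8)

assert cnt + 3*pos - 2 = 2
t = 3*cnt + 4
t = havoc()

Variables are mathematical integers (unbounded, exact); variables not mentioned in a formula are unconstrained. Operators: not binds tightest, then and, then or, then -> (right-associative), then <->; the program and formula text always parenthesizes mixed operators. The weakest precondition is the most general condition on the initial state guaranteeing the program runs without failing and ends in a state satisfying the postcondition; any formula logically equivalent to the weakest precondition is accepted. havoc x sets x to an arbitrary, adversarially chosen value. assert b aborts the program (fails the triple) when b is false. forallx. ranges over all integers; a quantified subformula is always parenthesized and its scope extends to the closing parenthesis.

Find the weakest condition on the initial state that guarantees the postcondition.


Working backward. After the program, the postcondition not (pos - 3*pos - 4 <= 8) must hold; in canonical form it is not (2*pos >= -12).
Before havoc t: not (2*pos >= -12)
Before t := 3*cnt + 4: not (2*pos >= -12)
Before assert cnt + 3*pos - 2 = 2: cnt + 3*pos = 4 and (not (2*pos >= -12))
Answer: WP = cnt + 3*pos = 4 and (not (2*pos >= -12))


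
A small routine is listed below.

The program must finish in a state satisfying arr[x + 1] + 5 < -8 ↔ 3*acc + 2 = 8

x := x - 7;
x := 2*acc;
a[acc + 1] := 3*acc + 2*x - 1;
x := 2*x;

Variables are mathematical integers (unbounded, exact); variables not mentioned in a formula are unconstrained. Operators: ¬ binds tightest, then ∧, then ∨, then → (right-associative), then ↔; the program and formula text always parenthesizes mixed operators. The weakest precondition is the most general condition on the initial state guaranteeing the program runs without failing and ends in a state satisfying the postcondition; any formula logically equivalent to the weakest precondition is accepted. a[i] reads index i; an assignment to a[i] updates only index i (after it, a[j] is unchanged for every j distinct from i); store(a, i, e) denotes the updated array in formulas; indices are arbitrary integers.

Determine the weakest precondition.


Working backward. After the program, the postcondition arr[x + 1] + 5 < -8 ↔ 3*acc + 2 = 8 must hold; in canonical form it is arr[x + 1] < -13 ↔ 3*acc = 6.
Before x := 2*x: arr[2*x + 1] < -13 ↔ 3*acc = 6
Before a[acc + 1] := 3*acc + 2*x - 1: arr[2*x + 1] < -13 ↔ 3*acc = 6
Before x := 2*acc: arr[4*acc + 1] < -13 ↔ 3*acc = 6
Before x := x - 7: arr[4*acc + 1] < -13 ↔ 3*acc = 6
Answer: WP = arr[4*acc + 1] < -13 ↔ 3*acc = 6


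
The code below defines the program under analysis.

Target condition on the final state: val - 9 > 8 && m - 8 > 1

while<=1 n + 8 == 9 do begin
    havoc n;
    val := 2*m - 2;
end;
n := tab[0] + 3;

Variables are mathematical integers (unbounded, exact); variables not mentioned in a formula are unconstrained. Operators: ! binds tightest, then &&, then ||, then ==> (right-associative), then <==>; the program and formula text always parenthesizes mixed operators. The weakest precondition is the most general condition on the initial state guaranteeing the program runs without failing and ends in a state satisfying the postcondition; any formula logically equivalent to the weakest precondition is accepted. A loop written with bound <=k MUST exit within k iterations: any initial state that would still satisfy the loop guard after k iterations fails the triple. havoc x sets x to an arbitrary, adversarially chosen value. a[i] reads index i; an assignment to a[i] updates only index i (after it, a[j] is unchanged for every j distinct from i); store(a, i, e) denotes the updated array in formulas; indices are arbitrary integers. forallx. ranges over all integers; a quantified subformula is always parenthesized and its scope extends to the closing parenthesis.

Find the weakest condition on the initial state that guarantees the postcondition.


Working backward. After the program, the postcondition val - 9 > 8 && m - 8 > 1 must hold; in canonical form it is val > 17 && m > 9.
Before n := tab[0] + 3: val > 17 && m > 9
Before the loop (bound <=1), unroll the exhaustion recursion (WP_0 = exit-now case; WP_j = one more guarded iteration, up to j = 1):
  WP_0: (!(n == 1)) && val > 17 && m > 9
  WP_1: (n == 1 ==> (forall n_1. ((!(n_1 == 1)) && 2*m > 19 && m > 9))) && ((!(n == 1)) ==> (val > 17 && m > 9))
So before the loop: (n == 1 ==> (forall n_1. ((!(n_1 == 1)) && 2*m > 19 && m > 9))) && ((!(n == 1)) ==> (val > 17 && m > 9))
Answer: WP = (n == 1 ==> (forall n_1. ((!(n_1 == 1)) && 2*m > 19 && m > 9))) && ((!(n == 1)) ==> (val > 17 && m > 9))


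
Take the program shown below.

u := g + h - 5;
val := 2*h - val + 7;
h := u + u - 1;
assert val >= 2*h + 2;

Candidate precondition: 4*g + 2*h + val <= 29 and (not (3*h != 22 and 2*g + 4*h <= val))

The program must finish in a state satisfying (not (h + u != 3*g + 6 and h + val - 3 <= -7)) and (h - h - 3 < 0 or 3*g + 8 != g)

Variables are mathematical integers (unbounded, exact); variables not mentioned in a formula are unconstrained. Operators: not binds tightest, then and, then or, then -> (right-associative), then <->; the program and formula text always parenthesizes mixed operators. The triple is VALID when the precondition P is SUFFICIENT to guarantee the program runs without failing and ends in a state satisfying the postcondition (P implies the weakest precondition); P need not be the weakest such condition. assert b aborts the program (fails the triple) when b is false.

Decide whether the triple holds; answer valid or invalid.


Working backward. After the program, the postcondition (not (h + u != 3*g + 6 and h + val - 3 <= -7)) and (h - h - 3 < 0 or 3*g + 8 != g) must hold; in canonical form it is not (h + u != 3*g + 6 and h + val <= -4).
Before assert val >= 2*h + 2: val >= 2*h + 2 and (not (h + u != 3*g + 6 and h + val <= -4))
Before h := u + u - 1: val >= 4*u and (not (3*u != 3*g + 7 and 2*u + val <= -3))
Before val := 2*h - val + 7: 2*h >= 4*u + val - 7 and (not (3*u != 3*g + 7 and 2*h + 2*u <= val - 10))
Before u := g + h - 5: 4*g + 2*h + val <= 27 and (not (3*h != 22 and 2*g + 4*h <= val))
The weakest precondition is 4*g + 2*h + val <= 27 and (not (3*h != 22 and 2*g + 4*h <= val)).
Check whether 4*g + 2*h + val <= 29 and (not (3*h != 22 and 2*g + 4*h <= val)) implies it.
Countermodel: at the initial state g = 0, h = 5, val = 19, the precondition holds but the weakest precondition fails.
Answer: invalid


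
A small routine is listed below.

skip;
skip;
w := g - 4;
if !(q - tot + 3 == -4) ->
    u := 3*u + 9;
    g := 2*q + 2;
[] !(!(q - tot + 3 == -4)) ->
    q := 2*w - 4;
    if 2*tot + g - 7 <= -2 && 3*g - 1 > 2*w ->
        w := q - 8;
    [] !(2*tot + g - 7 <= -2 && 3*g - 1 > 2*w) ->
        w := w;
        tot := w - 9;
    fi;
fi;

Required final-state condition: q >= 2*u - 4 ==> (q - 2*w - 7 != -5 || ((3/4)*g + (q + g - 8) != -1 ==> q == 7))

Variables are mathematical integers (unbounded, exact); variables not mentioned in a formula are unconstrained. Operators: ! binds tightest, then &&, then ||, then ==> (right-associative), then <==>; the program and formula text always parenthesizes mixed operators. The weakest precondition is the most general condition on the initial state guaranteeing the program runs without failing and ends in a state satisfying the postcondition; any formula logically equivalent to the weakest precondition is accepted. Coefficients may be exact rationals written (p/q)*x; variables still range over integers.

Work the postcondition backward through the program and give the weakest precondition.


Working backward. After the program, the postcondition q >= 2*u - 4 ==> (q - 2*w - 7 != -5 || ((3/4)*g + (q + g - 8) != -1 ==> q == 7)) must hold; in canonical form it is q >= 2*u - 4 ==> (q != 2*w + 2 || ((7/4)*g + q != 7 ==> q == 7)).
Then branch requires q >= 6*u + 14 ==> (q != 2*w + 2 || ((9/2)*q != 7/2 ==> q == 7)); else branch requires (g + 2*tot <= 5 && 3*g > 2*w + 1) ==> (2*w >= 2*u ==> (2*w != 18 || ((7/4)*g + 2*w != 11 ==> 2*w == 11))).
Before the if: ((!(q == tot - 7)) ==> (q >= 6*u + 14 ==> (q != 2*w + 2 || ((9/2)*q != 7/2 ==> q == 7)))) && (q == tot - 7 ==> ((g + 2*tot <= 5 && 3*g > 2*w + 1) ==> (2*w >= 2*u ==> (2*w != 18 || ((7/4)*g + 2*w != 11 ==> 2*w == 11)))))
Before w := g - 4: ((!(q == tot - 7)) ==> (q >= 6*u + 14 ==> (q != 2*g - 6 || ((9/2)*q != 7/2 ==> q == 7)))) && (q == tot - 7 ==> ((g + 2*tot <= 5 && g > -7) ==> (2*g >= 2*u + 8 ==> (2*g != 26 || ((15/4)*g != 19 ==> 2*g == 19)))))
Before skip: ((!(q == tot - 7)) ==> (q >= 6*u + 14 ==> (q != 2*g - 6 || ((9/2)*q != 7/2 ==> q == 7)))) && (q == tot - 7 ==> ((g + 2*tot <= 5 && g > -7) ==> (2*g >= 2*u + 8 ==> (2*g != 26 || ((15/4)*g != 19 ==> 2*g == 19)))))
Before skip: ((!(q == tot - 7)) ==> (q >= 6*u + 14 ==> (q != 2*g - 6 || ((9/2)*q != 7/2 ==> q == 7)))) && (q == tot - 7 ==> ((g + 2*tot <= 5 && g > -7) ==> (2*g >= 2*u + 8 ==> (2*g != 26 || ((15/4)*g != 19 ==> 2*g == 19)))))
Answer: WP = ((!(q == tot - 7)) ==> (q >= 6*u + 14 ==> (q != 2*g - 6 || ((9/2)*q != 7/2 ==> q == 7)))) && (q == tot - 7 ==> ((g + 2*tot <= 5 && g > -7) ==> (2*g >= 2*u + 8 ==> (2*g != 26 || ((15/4)*g != 19 ==> 2*g == 19)))))


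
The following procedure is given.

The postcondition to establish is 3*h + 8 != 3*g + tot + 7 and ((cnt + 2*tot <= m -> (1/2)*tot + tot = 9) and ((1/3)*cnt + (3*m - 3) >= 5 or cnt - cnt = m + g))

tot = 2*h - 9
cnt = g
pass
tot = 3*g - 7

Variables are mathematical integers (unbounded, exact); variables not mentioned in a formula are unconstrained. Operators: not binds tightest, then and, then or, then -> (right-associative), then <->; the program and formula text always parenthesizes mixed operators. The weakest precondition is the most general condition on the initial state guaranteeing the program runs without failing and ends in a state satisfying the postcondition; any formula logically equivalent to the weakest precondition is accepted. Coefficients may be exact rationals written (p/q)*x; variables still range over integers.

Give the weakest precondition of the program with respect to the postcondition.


Working backward. After the program, the postcondition 3*h + 8 != 3*g + tot + 7 and ((cnt + 2*tot <= m -> (1/2)*tot + tot = 9) and ((1/3)*cnt + (3*m - 3) >= 5 or cnt - cnt = m + g)) must hold; in canonical form it is 3*h != 3*g + tot - 1 and (cnt + 2*tot <= m -> (3/2)*tot = 9) and ((1/3)*cnt + 3*m >= 8 or g + m = 0).
Before tot := 3*g - 7: 3*h != 6*g - 8 and (cnt + 6*g <= m + 14 -> (9/2)*g = 39/2) and ((1/3)*cnt + 3*m >= 8 or g + m = 0)
Before skip: 3*h != 6*g - 8 and (cnt + 6*g <= m + 14 -> (9/2)*g = 39/2) and ((1/3)*cnt + 3*m >= 8 or g + m = 0)
Before cnt := g: 3*h != 6*g - 8 and (7*g <= m + 14 -> (9/2)*g = 39/2) and ((1/3)*g + 3*m >= 8 or g + m = 0)
Before tot := 2*h - 9: 3*h != 6*g - 8 and (7*g <= m + 14 -> (9/2)*g = 39/2) and ((1/3)*g + 3*m >= 8 or g + m = 0)
Answer: WP = 3*h != 6*g - 8 and (7*g <= m + 14 -> (9/2)*g = 39/2) and ((1/3)*g + 3*m >= 8 or g + m = 0)


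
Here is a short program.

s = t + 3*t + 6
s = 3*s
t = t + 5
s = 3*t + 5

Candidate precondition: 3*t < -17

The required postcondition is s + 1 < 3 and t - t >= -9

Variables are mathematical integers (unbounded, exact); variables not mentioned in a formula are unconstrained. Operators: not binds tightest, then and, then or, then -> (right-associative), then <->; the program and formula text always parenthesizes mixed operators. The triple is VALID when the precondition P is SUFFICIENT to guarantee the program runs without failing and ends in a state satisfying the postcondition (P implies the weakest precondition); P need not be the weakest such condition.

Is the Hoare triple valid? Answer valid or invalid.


Working backward. After the program, the postcondition s + 1 < 3 and t - t >= -9 must hold; in canonical form it is s < 2.
Before s := 3*t + 5: 3*t < -3
Before t := t + 5: 3*t < -18
Before s := 3*s: 3*t < -18
Before s := t + 3*t + 6: 3*t < -18
The weakest precondition is 3*t < -18.
Check whether 3*t < -17 implies it.
Countermodel: at the initial state t = -6, the precondition holds but the weakest precondition fails.
Answer: invalid


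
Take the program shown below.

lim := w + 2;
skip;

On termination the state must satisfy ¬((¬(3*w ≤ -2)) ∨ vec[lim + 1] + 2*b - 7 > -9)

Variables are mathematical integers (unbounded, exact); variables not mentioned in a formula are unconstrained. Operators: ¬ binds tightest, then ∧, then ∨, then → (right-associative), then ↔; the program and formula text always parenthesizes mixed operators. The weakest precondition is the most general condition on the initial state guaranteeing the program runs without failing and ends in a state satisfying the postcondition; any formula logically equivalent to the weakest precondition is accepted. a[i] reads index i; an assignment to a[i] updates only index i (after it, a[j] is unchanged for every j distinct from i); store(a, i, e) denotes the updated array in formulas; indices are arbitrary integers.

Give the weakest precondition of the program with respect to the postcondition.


Working backward. After the program, the postcondition ¬((¬(3*w ≤ -2)) ∨ vec[lim + 1] + 2*b - 7 > -9) must hold; in canonical form it is ¬((¬(3*w ≤ -2)) ∨ vec[lim + 1] + 2*b > -2).
Before skip: ¬((¬(3*w ≤ -2)) ∨ vec[lim + 1] + 2*b > -2)
Before lim := w + 2: ¬((¬(3*w ≤ -2)) ∨ vec[w + 3] + 2*b > -2)
Answer: WP = ¬((¬(3*w ≤ -2)) ∨ vec[w + 3] + 2*b > -2)
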